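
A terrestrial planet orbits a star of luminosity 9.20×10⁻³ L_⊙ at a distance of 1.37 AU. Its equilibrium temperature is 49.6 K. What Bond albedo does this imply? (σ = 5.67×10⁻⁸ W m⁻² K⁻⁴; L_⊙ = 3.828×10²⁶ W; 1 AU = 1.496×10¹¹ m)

A ≈ 0.79

d = 1.37 AU = 2.05×10¹¹ m.
L = 9.20×10⁻³ × 3.828×10²⁶ = 3.52×10²⁴ W.
Flux: S = L/(4πd²) = 3.52×10²⁴/(4π×(2.05×10¹¹)²) = 6.67 W m⁻².
From T_eq⁴ = S(1−A)/(4σ): 1−A = 4σT_eq⁴/S.
1−A = 4 × 5.67×10⁻⁸ × (49.6)⁴ / 6.67 = 0.206.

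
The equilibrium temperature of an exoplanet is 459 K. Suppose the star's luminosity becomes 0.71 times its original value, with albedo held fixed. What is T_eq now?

T_eq ∝ L^(1/4) · d^(−1/2).
T′ = 459 × 0.71^(1/4) = 421 K.

T_eq ≈ 421 K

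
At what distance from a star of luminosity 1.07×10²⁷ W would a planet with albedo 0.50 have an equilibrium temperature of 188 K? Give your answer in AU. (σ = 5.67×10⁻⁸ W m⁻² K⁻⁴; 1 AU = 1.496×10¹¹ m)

d ≈ 2.59 AU

From T_eq⁴ = L(1−A)/(16πσd²): d = √[L(1−A)/(16πσT_eq⁴)].
d = √[1.07×10²⁷ × 0.50 / (16π × 5.67×10⁻⁸ × (188)⁴)] = 3.88×10¹¹ m = 2.59 AU.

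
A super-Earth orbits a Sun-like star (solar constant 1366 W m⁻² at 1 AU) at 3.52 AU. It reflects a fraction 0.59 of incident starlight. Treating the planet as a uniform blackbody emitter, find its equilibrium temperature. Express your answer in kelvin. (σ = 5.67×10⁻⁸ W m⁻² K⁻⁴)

Flux at 3.52 AU: S = 1366/3.52² = 110 W m⁻².
Energy balance: absorbed = emitted ⇒ πR²·S(1−A) = 4πR²·σT_eq⁴, so T_eq⁴ = S(1−A)/(4σ).
T_eq = [110 × 0.41 / (4 × 5.67×10⁻⁸)]^(1/4) = (1.99×10⁸)^(1/4) = 119 K.

T_eq ≈ 119 K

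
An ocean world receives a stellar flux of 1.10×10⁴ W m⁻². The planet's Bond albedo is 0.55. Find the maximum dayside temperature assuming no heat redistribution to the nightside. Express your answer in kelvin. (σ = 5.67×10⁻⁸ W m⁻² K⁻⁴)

With no redistribution each surface element balances locally: S(1−A) = σT⁴.
T = [1.10×10⁴ × 0.45 / 5.67×10⁻⁸]^(1/4) = (8.73×10¹⁰)^(1/4) = 544 K.

T_ss ≈ 544 K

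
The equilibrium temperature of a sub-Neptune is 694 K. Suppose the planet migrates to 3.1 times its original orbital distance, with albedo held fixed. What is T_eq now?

T_eq ≈ 394 K

T_eq ∝ L^(1/4) · d^(−1/2).
T′ = 694 / 3.1^(1/2) = 394 K.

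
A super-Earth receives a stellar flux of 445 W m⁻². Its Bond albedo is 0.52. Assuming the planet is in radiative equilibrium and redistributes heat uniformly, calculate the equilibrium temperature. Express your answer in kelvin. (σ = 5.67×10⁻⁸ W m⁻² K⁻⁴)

Energy balance: absorbed = emitted ⇒ πR²·S(1−A) = 4πR²·σT_eq⁴, so T_eq⁴ = S(1−A)/(4σ).
T_eq = [445 × 0.48 / (4 × 5.67×10⁻⁸)]^(1/4) = (9.42×10⁸)^(1/4) = 175 K.

T_eq ≈ 175 K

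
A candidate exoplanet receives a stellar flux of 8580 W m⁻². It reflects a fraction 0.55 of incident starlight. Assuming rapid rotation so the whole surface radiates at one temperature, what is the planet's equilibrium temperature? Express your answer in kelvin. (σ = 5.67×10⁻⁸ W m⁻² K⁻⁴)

Energy balance: absorbed = emitted ⇒ πR²·S(1−A) = 4πR²·σT_eq⁴, so T_eq⁴ = S(1−A)/(4σ).
T_eq = [8580 × 0.45 / (4 × 5.67×10⁻⁸)]^(1/4) = (1.70×10¹⁰)^(1/4) = 361 K.

T_eq ≈ 361 K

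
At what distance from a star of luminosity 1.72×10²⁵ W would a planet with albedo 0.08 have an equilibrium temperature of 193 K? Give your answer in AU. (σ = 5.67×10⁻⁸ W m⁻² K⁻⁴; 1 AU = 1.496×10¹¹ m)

d ≈ 0.423 AU

From T_eq⁴ = L(1−A)/(16πσd²): d = √[L(1−A)/(16πσT_eq⁴)].
d = √[1.72×10²⁵ × 0.92 / (16π × 5.67×10⁻⁸ × (193)⁴)] = 6.33×10¹⁰ m = 0.423 AU.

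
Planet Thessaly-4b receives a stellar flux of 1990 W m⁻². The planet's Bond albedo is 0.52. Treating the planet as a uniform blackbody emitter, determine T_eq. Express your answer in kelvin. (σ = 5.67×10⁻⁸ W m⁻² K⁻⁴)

Energy balance: absorbed = emitted ⇒ πR²·S(1−A) = 4πR²·σT_eq⁴, so T_eq⁴ = S(1−A)/(4σ).
T_eq = [1990 × 0.48 / (4 × 5.67×10⁻⁸)]^(1/4) = (4.21×10⁹)^(1/4) = 255 K.

T_eq ≈ 255 K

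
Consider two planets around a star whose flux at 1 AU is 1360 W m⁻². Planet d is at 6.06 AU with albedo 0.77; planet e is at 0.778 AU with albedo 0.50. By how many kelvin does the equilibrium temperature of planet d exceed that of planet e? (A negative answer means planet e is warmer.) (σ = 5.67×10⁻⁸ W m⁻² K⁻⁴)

ΔT ≈ -187.0 K

T_eq = [S₀(1−A)/(4σd²)]^(1/4), so T ∝ (1−A)^(1/4) / √d.
T₁ = [1360×0.23/(4×5.67×10⁻⁸×6.06²)]^(1/4) = 78.28 K.
T₂ = [1360×0.50/(4×5.67×10⁻⁸×0.778²)]^(1/4) = 265.29 K.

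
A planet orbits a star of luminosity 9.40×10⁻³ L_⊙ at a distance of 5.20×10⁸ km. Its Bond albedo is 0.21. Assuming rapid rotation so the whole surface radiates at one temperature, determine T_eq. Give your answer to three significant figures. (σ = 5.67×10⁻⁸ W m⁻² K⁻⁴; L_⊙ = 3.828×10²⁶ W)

T_eq ≈ 43.8 K

d = 5.20×10⁸ km = 5.20×10¹¹ m.
L = 9.40×10⁻³ × 3.828×10²⁶ = 3.60×10²⁴ W.
Flux: S = L/(4πd²) = 3.60×10²⁴/(4π×(5.20×10¹¹)²) = 1.06 W m⁻².
Energy balance: absorbed = emitted ⇒ πR²·S(1−A) = 4πR²·σT_eq⁴, so T_eq⁴ = S(1−A)/(4σ).
T_eq = [1.06 × 0.79 / (4 × 5.67×10⁻⁸)]^(1/4) = (3.69×10⁶)^(1/4) = 43.8 K.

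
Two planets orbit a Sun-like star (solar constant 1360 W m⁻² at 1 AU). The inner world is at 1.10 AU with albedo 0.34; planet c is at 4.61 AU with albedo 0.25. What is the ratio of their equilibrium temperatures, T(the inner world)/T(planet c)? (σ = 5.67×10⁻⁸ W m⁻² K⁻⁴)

T_eq = [S₀(1−A)/(4σd²)]^(1/4), so T ∝ (1−A)^(1/4) / √d.
T₁ = [1360×0.66/(4×5.67×10⁻⁸×1.10²)]^(1/4) = 239.15 K.
T₂ = [1360×0.75/(4×5.67×10⁻⁸×4.61²)]^(1/4) = 120.61 K.

T₁/T₂ ≈ 1.983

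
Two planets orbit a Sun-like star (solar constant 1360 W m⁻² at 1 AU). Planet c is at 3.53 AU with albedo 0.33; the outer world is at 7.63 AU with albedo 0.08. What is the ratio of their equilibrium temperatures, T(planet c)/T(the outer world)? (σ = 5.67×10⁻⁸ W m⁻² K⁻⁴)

T₁/T₂ ≈ 1.358

T_eq = [S₀(1−A)/(4σd²)]^(1/4), so T ∝ (1−A)^(1/4) / √d.
T₁ = [1360×0.67/(4×5.67×10⁻⁸×3.53²)]^(1/4) = 134.00 K.
T₂ = [1360×0.92/(4×5.67×10⁻⁸×7.63²)]^(1/4) = 98.66 K.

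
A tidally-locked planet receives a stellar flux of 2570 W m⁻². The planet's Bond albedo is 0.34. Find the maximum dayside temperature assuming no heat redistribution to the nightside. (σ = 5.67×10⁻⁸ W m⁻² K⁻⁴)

With no redistribution each surface element balances locally: S(1−A) = σT⁴.
T = [2570 × 0.66 / 5.67×10⁻⁸]^(1/4) = (2.99×10¹⁰)^(1/4) = 416 K.

T_ss ≈ 416 K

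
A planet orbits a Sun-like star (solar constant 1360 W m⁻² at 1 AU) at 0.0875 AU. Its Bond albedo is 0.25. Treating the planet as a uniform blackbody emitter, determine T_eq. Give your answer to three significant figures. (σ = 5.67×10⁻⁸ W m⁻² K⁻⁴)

Flux at 0.0875 AU: S = 1360/0.0875² = 1.78×10⁵ W m⁻².
Energy balance: absorbed = emitted ⇒ πR²·S(1−A) = 4πR²·σT_eq⁴, so T_eq⁴ = S(1−A)/(4σ).
T_eq = [1.78×10⁵ × 0.75 / (4 × 5.67×10⁻⁸)]^(1/4) = (5.87×10¹¹)^(1/4) = 875 K.

T_eq ≈ 875 K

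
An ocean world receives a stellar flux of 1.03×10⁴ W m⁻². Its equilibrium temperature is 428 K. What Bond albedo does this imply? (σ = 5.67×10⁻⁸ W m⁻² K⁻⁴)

From T_eq⁴ = S(1−A)/(4σ): 1−A = 4σT_eq⁴/S.
1−A = 4 × 5.67×10⁻⁸ × (428)⁴ / 1.03×10⁴ = 0.739.

A ≈ 0.26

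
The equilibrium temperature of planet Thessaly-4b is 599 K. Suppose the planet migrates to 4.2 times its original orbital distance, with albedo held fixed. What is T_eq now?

T_eq ≈ 292 K

T_eq ∝ L^(1/4) · d^(−1/2).
T′ = 599 / 4.2^(1/2) = 292 K.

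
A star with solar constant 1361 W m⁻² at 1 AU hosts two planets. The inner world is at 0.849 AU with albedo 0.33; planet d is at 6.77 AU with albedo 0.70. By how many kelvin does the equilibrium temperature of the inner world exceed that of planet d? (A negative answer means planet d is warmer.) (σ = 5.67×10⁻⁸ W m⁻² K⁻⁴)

ΔT ≈ 194.1 K

T_eq = [S₀(1−A)/(4σd²)]^(1/4), so T ∝ (1−A)^(1/4) / √d.
T₁ = [1361×0.67/(4×5.67×10⁻⁸×0.849²)]^(1/4) = 273.29 K.
T₂ = [1361×0.30/(4×5.67×10⁻⁸×6.77²)]^(1/4) = 79.17 K.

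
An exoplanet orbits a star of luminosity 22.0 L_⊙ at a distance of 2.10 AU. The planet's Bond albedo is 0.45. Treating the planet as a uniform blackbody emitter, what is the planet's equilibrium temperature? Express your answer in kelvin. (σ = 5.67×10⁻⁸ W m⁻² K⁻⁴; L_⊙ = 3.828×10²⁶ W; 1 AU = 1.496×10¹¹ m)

d = 2.10 AU = 3.14×10¹¹ m.
L = 22.0 × 3.828×10²⁶ = 8.42×10²⁷ W.
Flux: S = L/(4πd²) = 8.42×10²⁷/(4π×(3.14×10¹¹)²) = 6790 W m⁻².
Energy balance: absorbed = emitted ⇒ πR²·S(1−A) = 4πR²·σT_eq⁴, so T_eq⁴ = S(1−A)/(4σ).
T_eq = [6790 × 0.55 / (4 × 5.67×10⁻⁸)]^(1/4) = (1.65×10¹⁰)^(1/4) = 358 K.

T_eq ≈ 358 K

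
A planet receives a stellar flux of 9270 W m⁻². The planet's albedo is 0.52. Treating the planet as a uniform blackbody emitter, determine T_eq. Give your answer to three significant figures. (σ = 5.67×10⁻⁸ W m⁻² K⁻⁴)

Energy balance: absorbed = emitted ⇒ πR²·S(1−A) = 4πR²·σT_eq⁴, so T_eq⁴ = S(1−A)/(4σ).
T_eq = [9270 × 0.48 / (4 × 5.67×10⁻⁸)]^(1/4) = (1.96×10¹⁰)^(1/4) = 374 K.

T_eq ≈ 374 K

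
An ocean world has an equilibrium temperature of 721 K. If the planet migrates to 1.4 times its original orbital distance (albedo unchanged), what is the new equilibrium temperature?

T_eq ≈ 609 K

T_eq ∝ L^(1/4) · d^(−1/2).
T′ = 721 / 1.4^(1/2) = 609 K.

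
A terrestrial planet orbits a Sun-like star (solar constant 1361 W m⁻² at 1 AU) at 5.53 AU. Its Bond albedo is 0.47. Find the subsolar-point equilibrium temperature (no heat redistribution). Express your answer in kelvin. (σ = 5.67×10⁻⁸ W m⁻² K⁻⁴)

T_ss ≈ 143 K

Flux at 5.53 AU: S = 1361/5.53² = 44.5 W m⁻².
At the subsolar point the surface absorbs S(1−A) and emits σT⁴ per unit area — no factor of 4, since only the local patch is in balance.
T = [44.5 × 0.53 / 5.67×10⁻⁸]^(1/4) = (4.16×10⁸)^(1/4) = 143 K.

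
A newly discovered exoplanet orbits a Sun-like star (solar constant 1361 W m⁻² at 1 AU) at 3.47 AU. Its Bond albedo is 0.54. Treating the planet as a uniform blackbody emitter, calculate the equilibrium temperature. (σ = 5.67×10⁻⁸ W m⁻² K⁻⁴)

T_eq ≈ 123 K

Flux at 3.47 AU: S = 1361/3.47² = 113 W m⁻².
Energy balance: absorbed = emitted ⇒ πR²·S(1−A) = 4πR²·σT_eq⁴, so T_eq⁴ = S(1−A)/(4σ).
T_eq = [113 × 0.46 / (4 × 5.67×10⁻⁸)]^(1/4) = (2.29×10⁸)^(1/4) = 123 K.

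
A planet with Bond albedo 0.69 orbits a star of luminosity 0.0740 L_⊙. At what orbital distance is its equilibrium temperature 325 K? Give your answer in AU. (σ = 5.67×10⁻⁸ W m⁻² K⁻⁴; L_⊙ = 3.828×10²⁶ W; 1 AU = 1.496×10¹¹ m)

L = 0.0740 × 3.828×10²⁶ = 2.83×10²⁵ W.
From T_eq⁴ = L(1−A)/(16πσd²): d = √[L(1−A)/(16πσT_eq⁴)].
d = √[2.83×10²⁵ × 0.31 / (16π × 5.67×10⁻⁸ × (325)⁴)] = 1.66×10¹⁰ m = 0.111 AU.

d ≈ 0.111 AU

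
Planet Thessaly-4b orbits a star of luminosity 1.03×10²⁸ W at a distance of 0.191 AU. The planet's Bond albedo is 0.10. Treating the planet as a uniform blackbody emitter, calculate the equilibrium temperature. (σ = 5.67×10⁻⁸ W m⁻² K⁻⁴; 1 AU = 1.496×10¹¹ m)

T_eq ≈ 1410 K

d = 0.191 AU = 2.86×10¹⁰ m.
Flux: S = L/(4πd²) = 1.03×10²⁸/(4π×(2.86×10¹⁰)²) = 1.00×10⁶ W m⁻².
Energy balance: absorbed = emitted ⇒ πR²·S(1−A) = 4πR²·σT_eq⁴, so T_eq⁴ = S(1−A)/(4σ).
T_eq = [1.00×10⁶ × 0.90 / (4 × 5.67×10⁻⁸)]^(1/4) = (3.98×10¹²)^(1/4) = 1410 K.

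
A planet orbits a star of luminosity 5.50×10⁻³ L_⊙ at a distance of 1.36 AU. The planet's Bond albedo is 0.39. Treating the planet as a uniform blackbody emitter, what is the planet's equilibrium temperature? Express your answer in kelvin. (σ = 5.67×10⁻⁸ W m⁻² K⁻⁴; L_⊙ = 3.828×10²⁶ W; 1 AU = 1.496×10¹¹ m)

d = 1.36 AU = 2.03×10¹¹ m.
L = 5.50×10⁻³ × 3.828×10²⁶ = 2.11×10²⁴ W.
Flux: S = L/(4πd²) = 2.11×10²⁴/(4π×(2.03×10¹¹)²) = 4.05 W m⁻².
Energy balance: absorbed = emitted ⇒ πR²·S(1−A) = 4πR²·σT_eq⁴, so T_eq⁴ = S(1−A)/(4σ).
T_eq = [4.05 × 0.61 / (4 × 5.67×10⁻⁸)]^(1/4) = (1.09×10⁷)^(1/4) = 57.4 K.

T_eq ≈ 57.4 K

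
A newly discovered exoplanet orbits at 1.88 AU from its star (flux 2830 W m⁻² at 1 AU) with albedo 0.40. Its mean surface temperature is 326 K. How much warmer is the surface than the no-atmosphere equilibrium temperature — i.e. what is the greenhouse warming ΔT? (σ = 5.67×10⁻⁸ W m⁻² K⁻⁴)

S = 2830/1.88² = 800.7 W m⁻².
T_eq = [S(1−A)/(4σ)]^(1/4) = [800.7×0.60/(4×5.67×10⁻⁸)]^(1/4) = 214.5 K.
ΔT = T_surf − T_eq = 326 − 214.5.

ΔT ≈ 111.5 K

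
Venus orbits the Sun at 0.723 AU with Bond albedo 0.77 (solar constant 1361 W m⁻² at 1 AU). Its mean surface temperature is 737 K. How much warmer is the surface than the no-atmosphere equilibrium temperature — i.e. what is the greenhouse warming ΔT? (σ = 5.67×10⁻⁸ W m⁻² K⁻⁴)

S = 1361/0.723² = 2604 W m⁻².
T_eq = [S(1−A)/(4σ)]^(1/4) = [2604×0.23/(4×5.67×10⁻⁸)]^(1/4) = 226.7 K.
ΔT = T_surf − T_eq = 737 − 226.7.

ΔT ≈ 510.3 K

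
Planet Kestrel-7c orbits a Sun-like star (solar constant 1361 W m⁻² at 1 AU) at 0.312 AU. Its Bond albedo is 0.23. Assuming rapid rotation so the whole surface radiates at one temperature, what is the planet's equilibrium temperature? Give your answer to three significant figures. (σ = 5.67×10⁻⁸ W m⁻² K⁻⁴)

Flux at 0.312 AU: S = 1361/0.312² = 1.40×10⁴ W m⁻².
Energy balance: absorbed = emitted ⇒ πR²·S(1−A) = 4πR²·σT_eq⁴, so T_eq⁴ = S(1−A)/(4σ).
T_eq = [1.40×10⁴ × 0.77 / (4 × 5.67×10⁻⁸)]^(1/4) = (4.75×10¹⁰)^(1/4) = 467 K.

T_eq ≈ 467 K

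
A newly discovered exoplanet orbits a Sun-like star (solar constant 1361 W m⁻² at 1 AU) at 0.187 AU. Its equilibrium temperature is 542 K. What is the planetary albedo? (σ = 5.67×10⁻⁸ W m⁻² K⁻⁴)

Flux at 0.187 AU: S = 1361/0.187² = 3.89×10⁴ W m⁻².
From T_eq⁴ = S(1−A)/(4σ): 1−A = 4σT_eq⁴/S.
1−A = 4 × 5.67×10⁻⁸ × (542)⁴ / 3.89×10⁴ = 0.503.

A ≈ 0.50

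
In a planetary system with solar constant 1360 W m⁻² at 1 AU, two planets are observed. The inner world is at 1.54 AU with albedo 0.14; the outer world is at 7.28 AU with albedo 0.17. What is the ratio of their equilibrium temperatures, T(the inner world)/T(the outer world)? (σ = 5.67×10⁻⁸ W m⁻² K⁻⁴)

T_eq = [S₀(1−A)/(4σd²)]^(1/4), so T ∝ (1−A)^(1/4) / √d.
T₁ = [1360×0.86/(4×5.67×10⁻⁸×1.54²)]^(1/4) = 215.94 K.
T₂ = [1360×0.83/(4×5.67×10⁻⁸×7.28²)]^(1/4) = 98.44 K.

T₁/T₂ ≈ 2.194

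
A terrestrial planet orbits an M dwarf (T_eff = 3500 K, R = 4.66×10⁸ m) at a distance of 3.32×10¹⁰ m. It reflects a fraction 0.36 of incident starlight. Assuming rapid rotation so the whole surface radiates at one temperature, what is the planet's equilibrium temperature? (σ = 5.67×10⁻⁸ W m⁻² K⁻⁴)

T_eq ≈ 262 K

L = 4πR_⋆²σT_⋆⁴ = 4π(4.66×10⁸)² × 5.67×10⁻⁸ × (3500)⁴ = 2.32×10²⁵ W.
S = L/(4πd²) = 1680 W m⁻².
Energy balance: absorbed = emitted ⇒ πR²·S(1−A) = 4πR²·σT_eq⁴, so T_eq⁴ = S(1−A)/(4σ).
T_eq = [1680 × 0.64 / (4 × 5.67×10⁻⁸)]^(1/4) = (4.73×10⁹)^(1/4) = 262 K.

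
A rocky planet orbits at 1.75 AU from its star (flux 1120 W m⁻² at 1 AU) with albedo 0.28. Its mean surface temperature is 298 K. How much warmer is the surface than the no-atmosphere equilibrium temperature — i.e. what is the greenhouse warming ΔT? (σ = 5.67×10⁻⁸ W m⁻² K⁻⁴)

ΔT ≈ 113.4 K

S = 1120/1.75² = 365.7 W m⁻².
T_eq = [S(1−A)/(4σ)]^(1/4) = [365.7×0.72/(4×5.67×10⁻⁸)]^(1/4) = 184.6 K.
ΔT = T_surf − T_eq = 298 − 184.6.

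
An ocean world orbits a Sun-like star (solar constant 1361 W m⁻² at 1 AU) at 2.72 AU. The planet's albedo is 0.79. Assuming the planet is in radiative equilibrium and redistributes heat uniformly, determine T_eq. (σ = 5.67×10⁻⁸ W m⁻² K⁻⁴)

T_eq ≈ 114 K

Flux at 2.72 AU: S = 1361/2.72² = 184 W m⁻².
Energy balance: absorbed = emitted ⇒ πR²·S(1−A) = 4πR²·σT_eq⁴, so T_eq⁴ = S(1−A)/(4σ).
T_eq = [184 × 0.21 / (4 × 5.67×10⁻⁸)]^(1/4) = (1.70×10⁸)^(1/4) = 114 K.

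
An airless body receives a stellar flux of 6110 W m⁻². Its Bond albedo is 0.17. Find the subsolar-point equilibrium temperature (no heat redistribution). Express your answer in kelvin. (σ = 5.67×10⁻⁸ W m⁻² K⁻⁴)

At the subsolar point the surface absorbs S(1−A) and emits σT⁴ per unit area — no factor of 4, since only the local patch is in balance.
T = [6110 × 0.83 / 5.67×10⁻⁸]^(1/4) = (8.94×10¹⁰)^(1/4) = 547 K.

T_ss ≈ 547 K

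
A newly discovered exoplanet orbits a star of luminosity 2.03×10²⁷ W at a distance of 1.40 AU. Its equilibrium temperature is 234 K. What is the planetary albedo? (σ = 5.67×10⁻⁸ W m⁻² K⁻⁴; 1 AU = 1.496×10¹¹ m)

d = 1.40 AU = 2.09×10¹¹ m.
Flux: S = L/(4πd²) = 2.03×10²⁷/(4π×(2.09×10¹¹)²) = 3680 W m⁻².
From T_eq⁴ = S(1−A)/(4σ): 1−A = 4σT_eq⁴/S.
1−A = 4 × 5.67×10⁻⁸ × (234)⁴ / 3680 = 0.185.

A ≈ 0.82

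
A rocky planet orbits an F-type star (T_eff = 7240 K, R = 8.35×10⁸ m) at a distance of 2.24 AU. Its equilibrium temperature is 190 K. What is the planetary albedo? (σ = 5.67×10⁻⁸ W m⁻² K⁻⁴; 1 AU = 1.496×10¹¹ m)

A ≈ 0.69

d = 2.24 AU = 3.35×10¹¹ m.
L = 4πR_⋆²σT_⋆⁴ = 4π(8.35×10⁸)² × 5.67×10⁻⁸ × (7240)⁴ = 1.36×10²⁷ W.
S = L/(4πd²) = 967 W m⁻².
From T_eq⁴ = S(1−A)/(4σ): 1−A = 4σT_eq⁴/S.
1−A = 4 × 5.67×10⁻⁸ × (190)⁴ / 967 = 0.306.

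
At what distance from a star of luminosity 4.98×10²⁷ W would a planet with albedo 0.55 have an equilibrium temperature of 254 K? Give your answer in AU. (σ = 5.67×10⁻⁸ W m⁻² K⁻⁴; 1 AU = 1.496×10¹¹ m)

From T_eq⁴ = L(1−A)/(16πσd²): d = √[L(1−A)/(16πσT_eq⁴)].
d = √[4.98×10²⁷ × 0.45 / (16π × 5.67×10⁻⁸ × (254)⁴)] = 4.35×10¹¹ m = 2.91 AU.

d ≈ 2.91 AU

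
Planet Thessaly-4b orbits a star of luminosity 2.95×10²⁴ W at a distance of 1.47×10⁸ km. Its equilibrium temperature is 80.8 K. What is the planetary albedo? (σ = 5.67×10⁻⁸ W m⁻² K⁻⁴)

A ≈ 0.11

d = 1.47×10⁸ km = 1.47×10¹¹ m.
Flux: S = L/(4πd²) = 2.95×10²⁴/(4π×(1.47×10¹¹)²) = 10.9 W m⁻².
From T_eq⁴ = S(1−A)/(4σ): 1−A = 4σT_eq⁴/S.
1−A = 4 × 5.67×10⁻⁸ × (80.8)⁴ / 10.9 = 0.890.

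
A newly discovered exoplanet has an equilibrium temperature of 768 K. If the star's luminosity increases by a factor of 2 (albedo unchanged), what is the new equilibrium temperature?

T_eq ∝ L^(1/4) · d^(−1/2).
T′ = 768 × 2^(1/4) = 913 K.

T_eq ≈ 913 K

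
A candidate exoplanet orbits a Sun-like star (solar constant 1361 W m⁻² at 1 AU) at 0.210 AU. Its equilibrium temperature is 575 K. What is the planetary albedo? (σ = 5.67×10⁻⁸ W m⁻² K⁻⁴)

A ≈ 0.20

Flux at 0.210 AU: S = 1361/0.210² = 3.09×10⁴ W m⁻².
From T_eq⁴ = S(1−A)/(4σ): 1−A = 4σT_eq⁴/S.
1−A = 4 × 5.67×10⁻⁸ × (575)⁴ / 3.09×10⁴ = 0.803.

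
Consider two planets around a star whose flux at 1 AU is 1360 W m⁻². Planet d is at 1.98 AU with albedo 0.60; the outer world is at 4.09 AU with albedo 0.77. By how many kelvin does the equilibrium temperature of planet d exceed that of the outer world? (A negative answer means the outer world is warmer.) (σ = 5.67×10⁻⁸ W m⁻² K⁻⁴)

ΔT ≈ 62.0 K

T_eq = [S₀(1−A)/(4σd²)]^(1/4), so T ∝ (1−A)^(1/4) / √d.
T₁ = [1360×0.40/(4×5.67×10⁻⁸×1.98²)]^(1/4) = 157.27 K.
T₂ = [1360×0.23/(4×5.67×10⁻⁸×4.09²)]^(1/4) = 95.29 K.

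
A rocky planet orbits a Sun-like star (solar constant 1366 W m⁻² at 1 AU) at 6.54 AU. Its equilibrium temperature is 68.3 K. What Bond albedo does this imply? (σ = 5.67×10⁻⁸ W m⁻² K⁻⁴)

A ≈ 0.85

Flux at 6.54 AU: S = 1366/6.54² = 31.9 W m⁻².
From T_eq⁴ = S(1−A)/(4σ): 1−A = 4σT_eq⁴/S.
1−A = 4 × 5.67×10⁻⁸ × (68.3)⁴ / 31.9 = 0.155.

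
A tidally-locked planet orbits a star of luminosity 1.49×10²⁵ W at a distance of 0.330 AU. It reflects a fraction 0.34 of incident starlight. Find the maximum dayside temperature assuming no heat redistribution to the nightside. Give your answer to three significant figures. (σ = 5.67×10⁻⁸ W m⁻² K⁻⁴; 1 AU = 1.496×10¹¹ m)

d = 0.330 AU = 4.94×10¹⁰ m.
Flux: S = L/(4πd²) = 1.49×10²⁵/(4π×(4.94×10¹⁰)²) = 487 W m⁻².
With no redistribution each surface element balances locally: S(1−A) = σT⁴.
T = [487 × 0.66 / 5.67×10⁻⁸]^(1/4) = (5.66×10⁹)^(1/4) = 274 K.

T_ss ≈ 274 K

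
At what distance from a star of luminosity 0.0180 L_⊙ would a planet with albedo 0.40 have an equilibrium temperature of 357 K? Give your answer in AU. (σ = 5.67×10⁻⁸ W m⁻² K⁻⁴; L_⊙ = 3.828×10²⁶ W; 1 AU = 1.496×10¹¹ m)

d ≈ 0.0632 AU

L = 0.0180 × 3.828×10²⁶ = 6.89×10²⁴ W.
From T_eq⁴ = L(1−A)/(16πσd²): d = √[L(1−A)/(16πσT_eq⁴)].
d = √[6.89×10²⁴ × 0.60 / (16π × 5.67×10⁻⁸ × (357)⁴)] = 9.45×10⁹ m = 0.0632 AU.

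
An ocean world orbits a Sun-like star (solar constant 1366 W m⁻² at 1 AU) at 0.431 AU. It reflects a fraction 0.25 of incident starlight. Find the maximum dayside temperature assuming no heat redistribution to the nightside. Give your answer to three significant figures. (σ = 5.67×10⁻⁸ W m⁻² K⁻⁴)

T_ss ≈ 558 K

Flux at 0.431 AU: S = 1366/0.431² = 7350 W m⁻².
With no redistribution each surface element balances locally: S(1−A) = σT⁴.
T = [7350 × 0.75 / 5.67×10⁻⁸]^(1/4) = (9.73×10¹⁰)^(1/4) = 558 K.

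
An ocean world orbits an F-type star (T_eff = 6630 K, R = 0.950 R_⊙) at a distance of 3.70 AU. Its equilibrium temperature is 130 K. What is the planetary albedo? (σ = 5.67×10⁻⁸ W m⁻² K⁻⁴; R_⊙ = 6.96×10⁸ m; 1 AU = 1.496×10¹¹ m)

A ≈ 0.59

R_⋆ = 0.950 × 6.96×10⁸ = 6.61×10⁸ m.
d = 3.70 AU = 5.54×10¹¹ m.
L = 4πR_⋆²σT_⋆⁴ = 4π(6.61×10⁸)² × 5.67×10⁻⁸ × (6630)⁴ = 6.02×10²⁶ W.
S = L/(4πd²) = 156 W m⁻².
From T_eq⁴ = S(1−A)/(4σ): 1−A = 4σT_eq⁴/S.
1−A = 4 × 5.67×10⁻⁸ × (130)⁴ / 156 = 0.414.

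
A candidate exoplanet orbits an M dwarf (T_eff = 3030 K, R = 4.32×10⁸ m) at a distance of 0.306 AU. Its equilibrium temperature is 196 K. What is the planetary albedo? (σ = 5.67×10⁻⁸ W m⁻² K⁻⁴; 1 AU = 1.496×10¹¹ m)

A ≈ 0.21

d = 0.306 AU = 4.58×10¹⁰ m.
L = 4πR_⋆²σT_⋆⁴ = 4π(4.32×10⁸)² × 5.67×10⁻⁸ × (3030)⁴ = 1.12×10²⁵ W.
S = L/(4πd²) = 426 W m⁻².
From T_eq⁴ = S(1−A)/(4σ): 1−A = 4σT_eq⁴/S.
1−A = 4 × 5.67×10⁻⁸ × (196)⁴ / 426 = 0.786.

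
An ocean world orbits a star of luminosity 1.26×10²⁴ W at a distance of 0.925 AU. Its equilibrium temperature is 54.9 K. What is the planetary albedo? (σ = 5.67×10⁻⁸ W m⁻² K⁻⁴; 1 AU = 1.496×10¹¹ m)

d = 0.925 AU = 1.38×10¹¹ m.
Flux: S = L/(4πd²) = 1.26×10²⁴/(4π×(1.38×10¹¹)²) = 5.24 W m⁻².
From T_eq⁴ = S(1−A)/(4σ): 1−A = 4σT_eq⁴/S.
1−A = 4 × 5.67×10⁻⁸ × (54.9)⁴ / 5.24 = 0.393.

A ≈ 0.61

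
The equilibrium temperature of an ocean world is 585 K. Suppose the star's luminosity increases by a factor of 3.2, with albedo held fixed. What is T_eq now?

T_eq ≈ 782 K

T_eq ∝ L^(1/4) · d^(−1/2).
T′ = 585 × 3.2^(1/4) = 782 K.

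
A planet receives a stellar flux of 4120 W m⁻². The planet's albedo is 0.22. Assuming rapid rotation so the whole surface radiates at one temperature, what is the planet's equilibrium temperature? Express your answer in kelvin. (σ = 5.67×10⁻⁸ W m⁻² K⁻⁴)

T_eq ≈ 345 K

Energy balance: absorbed = emitted ⇒ πR²·S(1−A) = 4πR²·σT_eq⁴, so T_eq⁴ = S(1−A)/(4σ).
T_eq = [4120 × 0.78 / (4 × 5.67×10⁻⁸)]^(1/4) = (1.42×10¹⁰)^(1/4) = 345 K.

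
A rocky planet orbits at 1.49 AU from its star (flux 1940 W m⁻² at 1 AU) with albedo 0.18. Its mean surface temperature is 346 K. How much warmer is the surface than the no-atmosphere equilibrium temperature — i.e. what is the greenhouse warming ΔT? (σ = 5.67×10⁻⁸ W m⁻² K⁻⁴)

ΔT ≈ 108.9 K

S = 1940/1.49² = 873.8 W m⁻².
T_eq = [S(1−A)/(4σ)]^(1/4) = [873.8×0.82/(4×5.67×10⁻⁸)]^(1/4) = 237.1 K.
ΔT = T_surf − T_eq = 346 − 237.1.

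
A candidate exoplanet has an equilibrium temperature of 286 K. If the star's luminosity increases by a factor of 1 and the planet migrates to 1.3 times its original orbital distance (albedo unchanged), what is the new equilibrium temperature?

T_eq ≈ 251 K

T_eq ∝ L^(1/4) · d^(−1/2).
T′ = 286 × 1^(1/4) / 1.3^(1/2) = 251 K.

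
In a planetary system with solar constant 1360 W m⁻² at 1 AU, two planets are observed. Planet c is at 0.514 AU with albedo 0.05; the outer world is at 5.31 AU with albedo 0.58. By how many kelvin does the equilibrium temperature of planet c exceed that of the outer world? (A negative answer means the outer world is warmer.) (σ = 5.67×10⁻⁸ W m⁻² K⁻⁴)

T_eq = [S₀(1−A)/(4σd²)]^(1/4), so T ∝ (1−A)^(1/4) / √d.
T₁ = [1360×0.95/(4×5.67×10⁻⁸×0.514²)]^(1/4) = 383.20 K.
T₂ = [1360×0.42/(4×5.67×10⁻⁸×5.31²)]^(1/4) = 97.22 K.

ΔT ≈ 286.0 K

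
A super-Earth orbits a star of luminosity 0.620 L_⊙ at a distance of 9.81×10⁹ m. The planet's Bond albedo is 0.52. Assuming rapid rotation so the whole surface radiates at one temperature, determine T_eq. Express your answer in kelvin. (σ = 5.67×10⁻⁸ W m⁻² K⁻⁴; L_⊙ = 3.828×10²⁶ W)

T_eq ≈ 803 K

L = 0.620 × 3.828×10²⁶ = 2.37×10²⁶ W.
Flux: S = L/(4πd²) = 2.37×10²⁶/(4π×(9.81×10⁹)²) = 1.96×10⁵ W m⁻².
Energy balance: absorbed = emitted ⇒ πR²·S(1−A) = 4πR²·σT_eq⁴, so T_eq⁴ = S(1−A)/(4σ).
T_eq = [1.96×10⁵ × 0.48 / (4 × 5.67×10⁻⁸)]^(1/4) = (4.15×10¹¹)^(1/4) = 803 K.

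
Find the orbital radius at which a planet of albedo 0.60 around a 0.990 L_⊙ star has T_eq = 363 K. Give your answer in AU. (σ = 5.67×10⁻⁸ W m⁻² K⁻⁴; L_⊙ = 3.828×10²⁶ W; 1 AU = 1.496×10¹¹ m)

L = 0.990 × 3.828×10²⁶ = 3.79×10²⁶ W.
From T_eq⁴ = L(1−A)/(16πσd²): d = √[L(1−A)/(16πσT_eq⁴)].
d = √[3.79×10²⁶ × 0.40 / (16π × 5.67×10⁻⁸ × (363)⁴)] = 5.53×10¹⁰ m = 0.370 AU.

d ≈ 0.370 AU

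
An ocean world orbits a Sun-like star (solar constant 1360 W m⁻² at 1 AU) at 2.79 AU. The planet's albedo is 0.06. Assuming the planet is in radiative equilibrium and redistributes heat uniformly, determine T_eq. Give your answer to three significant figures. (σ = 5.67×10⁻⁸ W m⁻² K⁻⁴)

T_eq ≈ 164 K

Flux at 2.79 AU: S = 1360/2.79² = 175 W m⁻².
Energy balance: absorbed = emitted ⇒ πR²·S(1−A) = 4πR²·σT_eq⁴, so T_eq⁴ = S(1−A)/(4σ).
T_eq = [175 × 0.94 / (4 × 5.67×10⁻⁸)]^(1/4) = (7.24×10⁸)^(1/4) = 164 K.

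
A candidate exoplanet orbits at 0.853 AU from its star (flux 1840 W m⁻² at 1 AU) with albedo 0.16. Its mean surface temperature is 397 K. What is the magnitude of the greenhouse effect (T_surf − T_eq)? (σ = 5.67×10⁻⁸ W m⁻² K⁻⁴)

S = 1840/0.853² = 2529 W m⁻².
T_eq = [S(1−A)/(4σ)]^(1/4) = [2529×0.84/(4×5.67×10⁻⁸)]^(1/4) = 311.1 K.
ΔT = T_surf − T_eq = 397 − 311.1.

ΔT ≈ 85.9 K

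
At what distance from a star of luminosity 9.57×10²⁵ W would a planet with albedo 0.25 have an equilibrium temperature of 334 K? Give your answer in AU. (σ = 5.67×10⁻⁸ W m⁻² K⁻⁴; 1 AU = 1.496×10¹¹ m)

d ≈ 0.301 AU

From T_eq⁴ = L(1−A)/(16πσd²): d = √[L(1−A)/(16πσT_eq⁴)].
d = √[9.57×10²⁵ × 0.75 / (16π × 5.67×10⁻⁸ × (334)⁴)] = 4.50×10¹⁰ m = 0.301 AU.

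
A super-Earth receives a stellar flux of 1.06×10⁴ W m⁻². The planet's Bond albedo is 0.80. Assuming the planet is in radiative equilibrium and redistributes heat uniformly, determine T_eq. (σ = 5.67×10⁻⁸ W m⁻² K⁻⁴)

Energy balance: absorbed = emitted ⇒ πR²·S(1−A) = 4πR²·σT_eq⁴, so T_eq⁴ = S(1−A)/(4σ).
T_eq = [1.06×10⁴ × 0.20 / (4 × 5.67×10⁻⁸)]^(1/4) = (9.35×10⁹)^(1/4) = 311 K.

T_eq ≈ 311 K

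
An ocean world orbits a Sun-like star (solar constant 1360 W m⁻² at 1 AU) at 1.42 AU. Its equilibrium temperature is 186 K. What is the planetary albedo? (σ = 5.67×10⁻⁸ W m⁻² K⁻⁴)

A ≈ 0.60

Flux at 1.42 AU: S = 1360/1.42² = 674 W m⁻².
From T_eq⁴ = S(1−A)/(4σ): 1−A = 4σT_eq⁴/S.
1−A = 4 × 5.67×10⁻⁸ × (186)⁴ / 674 = 0.402.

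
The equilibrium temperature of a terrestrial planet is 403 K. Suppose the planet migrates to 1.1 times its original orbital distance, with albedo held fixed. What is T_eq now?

T_eq ≈ 384 K

T_eq ∝ L^(1/4) · d^(−1/2).
T′ = 403 / 1.1^(1/2) = 384 K.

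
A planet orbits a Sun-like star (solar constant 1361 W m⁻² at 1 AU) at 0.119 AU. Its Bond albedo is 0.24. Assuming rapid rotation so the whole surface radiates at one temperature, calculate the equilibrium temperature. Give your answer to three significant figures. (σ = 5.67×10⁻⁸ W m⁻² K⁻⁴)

Flux at 0.119 AU: S = 1361/0.119² = 9.61×10⁴ W m⁻².
Energy balance: absorbed = emitted ⇒ πR²·S(1−A) = 4πR²·σT_eq⁴, so T_eq⁴ = S(1−A)/(4σ).
T_eq = [9.61×10⁴ × 0.76 / (4 × 5.67×10⁻⁸)]^(1/4) = (3.22×10¹¹)^(1/4) = 753 K.

T_eq ≈ 753 K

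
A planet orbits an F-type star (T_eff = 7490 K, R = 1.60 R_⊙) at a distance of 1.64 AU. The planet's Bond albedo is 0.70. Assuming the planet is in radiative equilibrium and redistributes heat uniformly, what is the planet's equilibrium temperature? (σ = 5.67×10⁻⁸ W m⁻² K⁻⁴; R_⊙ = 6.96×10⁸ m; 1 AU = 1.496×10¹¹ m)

T_eq ≈ 264 K

R_⋆ = 1.60 × 6.96×10⁸ = 1.11×10⁹ m.
d = 1.64 AU = 2.45×10¹¹ m.
L = 4πR_⋆²σT_⋆⁴ = 4π(1.11×10⁹)² × 5.67×10⁻⁸ × (7490)⁴ = 2.78×10²⁷ W.
S = L/(4πd²) = 3680 W m⁻².
Energy balance: absorbed = emitted ⇒ πR²·S(1−A) = 4πR²·σT_eq⁴, so T_eq⁴ = S(1−A)/(4σ).
T_eq = [3680 × 0.30 / (4 × 5.67×10⁻⁸)]^(1/4) = (4.86×10⁹)^(1/4) = 264 K.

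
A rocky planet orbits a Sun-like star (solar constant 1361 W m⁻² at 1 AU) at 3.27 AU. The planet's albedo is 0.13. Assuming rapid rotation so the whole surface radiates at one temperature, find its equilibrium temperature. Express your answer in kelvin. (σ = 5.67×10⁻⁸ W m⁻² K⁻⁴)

T_eq ≈ 149 K

Flux at 3.27 AU: S = 1361/3.27² = 127 W m⁻².
Energy balance: absorbed = emitted ⇒ πR²·S(1−A) = 4πR²·σT_eq⁴, so T_eq⁴ = S(1−A)/(4σ).
T_eq = [127 × 0.87 / (4 × 5.67×10⁻⁸)]^(1/4) = (4.88×10⁸)^(1/4) = 149 K.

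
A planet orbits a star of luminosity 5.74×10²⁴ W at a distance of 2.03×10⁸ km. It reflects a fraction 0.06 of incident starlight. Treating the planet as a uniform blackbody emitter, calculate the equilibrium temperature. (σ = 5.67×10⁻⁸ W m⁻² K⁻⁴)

d = 2.03×10⁸ km = 2.03×10¹¹ m.
Flux: S = L/(4πd²) = 5.74×10²⁴/(4π×(2.03×10¹¹)²) = 11.1 W m⁻².
Energy balance: absorbed = emitted ⇒ πR²·S(1−A) = 4πR²·σT_eq⁴, so T_eq⁴ = S(1−A)/(4σ).
T_eq = [11.1 × 0.94 / (4 × 5.67×10⁻⁸)]^(1/4) = (4.59×10⁷)^(1/4) = 82.3 K.

T_eq ≈ 82.3 K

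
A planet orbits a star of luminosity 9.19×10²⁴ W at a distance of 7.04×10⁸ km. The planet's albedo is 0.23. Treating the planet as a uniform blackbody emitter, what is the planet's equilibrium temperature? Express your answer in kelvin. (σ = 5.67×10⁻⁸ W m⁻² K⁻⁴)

d = 7.04×10⁸ km = 7.04×10¹¹ m.
Flux: S = L/(4πd²) = 9.19×10²⁴/(4π×(7.04×10¹¹)²) = 1.48 W m⁻².
Energy balance: absorbed = emitted ⇒ πR²·S(1−A) = 4πR²·σT_eq⁴, so T_eq⁴ = S(1−A)/(4σ).
T_eq = [1.48 × 0.77 / (4 × 5.67×10⁻⁸)]^(1/4) = (5.01×10⁶)^(1/4) = 47.3 K.

T_eq ≈ 47.3 K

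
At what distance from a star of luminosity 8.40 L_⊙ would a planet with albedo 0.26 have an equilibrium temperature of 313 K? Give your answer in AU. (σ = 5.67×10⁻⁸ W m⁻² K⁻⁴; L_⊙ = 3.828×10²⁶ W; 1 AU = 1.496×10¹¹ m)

d ≈ 1.97 AU

L = 8.40 × 3.828×10²⁶ = 3.22×10²⁷ W.
From T_eq⁴ = L(1−A)/(16πσd²): d = √[L(1−A)/(16πσT_eq⁴)].
d = √[3.22×10²⁷ × 0.74 / (16π × 5.67×10⁻⁸ × (313)⁴)] = 2.95×10¹¹ m = 1.97 AU.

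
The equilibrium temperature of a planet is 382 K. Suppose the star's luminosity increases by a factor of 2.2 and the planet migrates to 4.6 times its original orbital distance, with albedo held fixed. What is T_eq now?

T_eq ≈ 217 K

T_eq ∝ L^(1/4) · d^(−1/2).
T′ = 382 × 2.2^(1/4) / 4.6^(1/2) = 217 K.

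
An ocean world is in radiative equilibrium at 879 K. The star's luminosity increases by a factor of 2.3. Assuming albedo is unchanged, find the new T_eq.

T_eq ≈ 1080 K

T_eq ∝ L^(1/4) · d^(−1/2).
T′ = 879 × 2.3^(1/4) = 1080 K.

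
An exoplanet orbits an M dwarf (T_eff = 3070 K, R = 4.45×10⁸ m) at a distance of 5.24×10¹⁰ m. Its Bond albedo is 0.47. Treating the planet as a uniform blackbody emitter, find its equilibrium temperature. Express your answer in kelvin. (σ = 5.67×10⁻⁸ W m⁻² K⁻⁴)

L = 4πR_⋆²σT_⋆⁴ = 4π(4.45×10⁸)² × 5.67×10⁻⁸ × (3070)⁴ = 1.25×10²⁵ W.
S = L/(4πd²) = 363 W m⁻².
Energy balance: absorbed = emitted ⇒ πR²·S(1−A) = 4πR²·σT_eq⁴, so T_eq⁴ = S(1−A)/(4σ).
T_eq = [363 × 0.53 / (4 × 5.67×10⁻⁸)]^(1/4) = (8.49×10⁸)^(1/4) = 171 K.

T_eq ≈ 171 K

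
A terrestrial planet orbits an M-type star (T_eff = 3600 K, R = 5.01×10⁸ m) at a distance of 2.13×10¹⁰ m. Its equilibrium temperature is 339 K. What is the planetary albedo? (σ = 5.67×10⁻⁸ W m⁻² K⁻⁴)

A ≈ 0.43

L = 4πR_⋆²σT_⋆⁴ = 4π(5.01×10⁸)² × 5.67×10⁻⁸ × (3600)⁴ = 3.00×10²⁵ W.
S = L/(4πd²) = 5270 W m⁻².
From T_eq⁴ = S(1−A)/(4σ): 1−A = 4σT_eq⁴/S.
1−A = 4 × 5.67×10⁻⁸ × (339)⁴ / 5270 = 0.569.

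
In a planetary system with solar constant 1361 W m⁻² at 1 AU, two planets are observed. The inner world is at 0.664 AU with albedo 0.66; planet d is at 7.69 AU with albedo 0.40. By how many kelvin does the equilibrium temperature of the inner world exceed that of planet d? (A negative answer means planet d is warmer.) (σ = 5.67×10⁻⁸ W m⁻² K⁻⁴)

ΔT ≈ 172.5 K

T_eq = [S₀(1−A)/(4σd²)]^(1/4), so T ∝ (1−A)^(1/4) / √d.
T₁ = [1361×0.34/(4×5.67×10⁻⁸×0.664²)]^(1/4) = 260.82 K.
T₂ = [1361×0.60/(4×5.67×10⁻⁸×7.69²)]^(1/4) = 88.33 K.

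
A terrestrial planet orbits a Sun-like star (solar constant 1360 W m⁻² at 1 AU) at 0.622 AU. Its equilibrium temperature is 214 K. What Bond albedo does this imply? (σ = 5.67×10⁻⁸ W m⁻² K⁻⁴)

A ≈ 0.86

Flux at 0.622 AU: S = 1360/0.622² = 3520 W m⁻².
From T_eq⁴ = S(1−A)/(4σ): 1−A = 4σT_eq⁴/S.
1−A = 4 × 5.67×10⁻⁸ × (214)⁴ / 3520 = 0.135.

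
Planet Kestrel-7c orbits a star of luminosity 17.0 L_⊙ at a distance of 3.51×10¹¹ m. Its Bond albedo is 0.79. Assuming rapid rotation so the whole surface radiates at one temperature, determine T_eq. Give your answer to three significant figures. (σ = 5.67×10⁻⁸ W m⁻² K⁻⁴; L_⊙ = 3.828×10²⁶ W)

L = 17.0 × 3.828×10²⁶ = 6.51×10²⁷ W.
Flux: S = L/(4πd²) = 6.51×10²⁷/(4π×(3.51×10¹¹)²) = 4200 W m⁻².
Energy balance: absorbed = emitted ⇒ πR²·S(1−A) = 4πR²·σT_eq⁴, so T_eq⁴ = S(1−A)/(4σ).
T_eq = [4200 × 0.21 / (4 × 5.67×10⁻⁸)]^(1/4) = (3.89×10⁹)^(1/4) = 250 K.

T_eq ≈ 250 K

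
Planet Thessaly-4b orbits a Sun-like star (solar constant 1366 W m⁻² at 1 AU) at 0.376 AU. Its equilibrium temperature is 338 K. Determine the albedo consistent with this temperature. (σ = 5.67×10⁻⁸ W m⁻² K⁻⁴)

A ≈ 0.69

Flux at 0.376 AU: S = 1366/0.376² = 9660 W m⁻².
From T_eq⁴ = S(1−A)/(4σ): 1−A = 4σT_eq⁴/S.
1−A = 4 × 5.67×10⁻⁸ × (338)⁴ / 9660 = 0.306.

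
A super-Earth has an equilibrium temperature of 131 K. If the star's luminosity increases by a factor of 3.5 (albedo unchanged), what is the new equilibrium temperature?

T_eq ∝ L^(1/4) · d^(−1/2).
T′ = 131 × 3.5^(1/4) = 179 K.

T_eq ≈ 179 K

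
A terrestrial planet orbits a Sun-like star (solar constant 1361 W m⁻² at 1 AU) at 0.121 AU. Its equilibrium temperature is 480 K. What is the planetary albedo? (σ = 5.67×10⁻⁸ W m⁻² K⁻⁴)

A ≈ 0.87

Flux at 0.121 AU: S = 1361/0.121² = 9.30×10⁴ W m⁻².
From T_eq⁴ = S(1−A)/(4σ): 1−A = 4σT_eq⁴/S.
1−A = 4 × 5.67×10⁻⁸ × (480)⁴ / 9.30×10⁴ = 0.130.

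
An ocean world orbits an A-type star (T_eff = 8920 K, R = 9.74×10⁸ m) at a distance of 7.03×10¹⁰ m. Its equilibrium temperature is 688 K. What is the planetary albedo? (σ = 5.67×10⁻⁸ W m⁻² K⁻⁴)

L = 4πR_⋆²σT_⋆⁴ = 4π(9.74×10⁸)² × 5.67×10⁻⁸ × (8920)⁴ = 4.28×10²⁷ W.
S = L/(4πd²) = 6.89×10⁴ W m⁻².
From T_eq⁴ = S(1−A)/(4σ): 1−A = 4σT_eq⁴/S.
1−A = 4 × 5.67×10⁻⁸ × (688)⁴ / 6.89×10⁴ = 0.737.

A ≈ 0.26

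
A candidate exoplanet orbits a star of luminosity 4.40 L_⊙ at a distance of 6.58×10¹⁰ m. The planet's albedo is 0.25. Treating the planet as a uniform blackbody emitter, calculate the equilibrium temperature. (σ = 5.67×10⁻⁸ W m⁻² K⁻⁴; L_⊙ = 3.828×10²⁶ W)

L = 4.40 × 3.828×10²⁶ = 1.68×10²⁷ W.
Flux: S = L/(4πd²) = 1.68×10²⁷/(4π×(6.58×10¹⁰)²) = 3.10×10⁴ W m⁻².
Energy balance: absorbed = emitted ⇒ πR²·S(1−A) = 4πR²·σT_eq⁴, so T_eq⁴ = S(1−A)/(4σ).
T_eq = [3.10×10⁴ × 0.75 / (4 × 5.67×10⁻⁸)]^(1/4) = (1.02×10¹¹)^(1/4) = 566 K.

T_eq ≈ 566 K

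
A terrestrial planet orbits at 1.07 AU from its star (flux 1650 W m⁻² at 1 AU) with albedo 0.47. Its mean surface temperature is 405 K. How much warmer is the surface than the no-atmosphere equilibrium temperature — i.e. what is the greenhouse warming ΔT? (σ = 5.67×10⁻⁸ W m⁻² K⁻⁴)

ΔT ≈ 164.1 K

S = 1650/1.07² = 1441 W m⁻².
T_eq = [S(1−A)/(4σ)]^(1/4) = [1441×0.53/(4×5.67×10⁻⁸)]^(1/4) = 240.9 K.
ΔT = T_surf − T_eq = 405 − 240.9.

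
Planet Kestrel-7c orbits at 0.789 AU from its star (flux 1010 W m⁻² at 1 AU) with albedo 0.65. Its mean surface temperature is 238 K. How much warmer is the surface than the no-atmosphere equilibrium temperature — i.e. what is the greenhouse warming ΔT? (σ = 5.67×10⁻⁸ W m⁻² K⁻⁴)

ΔT ≈ 14.3 K

S = 1010/0.789² = 1622 W m⁻².
T_eq = [S(1−A)/(4σ)]^(1/4) = [1622×0.35/(4×5.67×10⁻⁸)]^(1/4) = 223.7 K.
ΔT = T_surf − T_eq = 238 − 223.7.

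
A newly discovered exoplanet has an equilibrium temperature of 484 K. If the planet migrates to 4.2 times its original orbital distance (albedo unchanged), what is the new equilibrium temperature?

T_eq ≈ 236 K

T_eq ∝ L^(1/4) · d^(−1/2).
T′ = 484 / 4.2^(1/2) = 236 K.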